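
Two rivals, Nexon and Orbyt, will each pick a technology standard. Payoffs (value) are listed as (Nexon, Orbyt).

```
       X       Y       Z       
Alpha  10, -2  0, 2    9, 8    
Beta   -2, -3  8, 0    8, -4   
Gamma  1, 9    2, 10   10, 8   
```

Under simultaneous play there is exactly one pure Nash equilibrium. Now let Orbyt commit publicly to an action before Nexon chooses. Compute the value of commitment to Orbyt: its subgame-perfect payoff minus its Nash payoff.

Solve by backward induction (Orbyt leads).
- X → Nexon plays Alpha (best of 10, -2, 1); Orbyt gets -2.
- Y → Nexon plays Beta (best of 0, 8, 2); Orbyt gets 0.
- Z → Nexon plays Gamma (best of 9, 8, 10); Orbyt gets 8.
Orbyt's induced payoffs are -2, 0, 8, so Orbyt commits to Z. Subgame-perfect outcome: (Gamma, Z) with payoffs (10, 8).
For the simultaneous game, intersect best replies.
Nexon's best replies: X→Alpha; Y→Beta; Z→Gamma.
Orbyt's best replies: Alpha→Z; Beta→Y; Gamma→Y.
Only (Beta, Y) has each player best-responding; Nash payoffs (8, 0).
Orbyt's commitment gain: 8 − 0 = 8.

8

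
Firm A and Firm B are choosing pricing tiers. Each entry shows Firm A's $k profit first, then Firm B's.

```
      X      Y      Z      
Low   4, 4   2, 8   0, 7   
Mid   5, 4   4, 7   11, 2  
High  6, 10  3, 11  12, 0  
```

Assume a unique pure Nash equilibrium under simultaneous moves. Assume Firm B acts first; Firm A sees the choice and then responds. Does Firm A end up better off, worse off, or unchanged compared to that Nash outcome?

Work backward from Firm A's decision.
- X: Firm A compares 4, 5, 6 and picks High; Firm B would get 10.
- Y: Firm A compares 2, 4, 3 and picks Mid; Firm B would get 7.
- Z: Firm A compares 0, 11, 12 and picks High; Firm B would get 0.
Firm B's induced payoffs are 10, 7, 0, so Firm B commits to X. Subgame-perfect outcome: (High, X) with payoffs (6, 10).
Now find the simultaneous Nash equilibrium.
Firm A's best replies: X→High; Y→Mid; Z→High.
Firm B's best replies: Low→Y; Mid→Y; High→Y.
Only (Mid, Y) has each player best-responding; Nash payoffs (4, 7).
Firm A earns 6 sequentially versus 4 at the Nash outcome: better off.

better off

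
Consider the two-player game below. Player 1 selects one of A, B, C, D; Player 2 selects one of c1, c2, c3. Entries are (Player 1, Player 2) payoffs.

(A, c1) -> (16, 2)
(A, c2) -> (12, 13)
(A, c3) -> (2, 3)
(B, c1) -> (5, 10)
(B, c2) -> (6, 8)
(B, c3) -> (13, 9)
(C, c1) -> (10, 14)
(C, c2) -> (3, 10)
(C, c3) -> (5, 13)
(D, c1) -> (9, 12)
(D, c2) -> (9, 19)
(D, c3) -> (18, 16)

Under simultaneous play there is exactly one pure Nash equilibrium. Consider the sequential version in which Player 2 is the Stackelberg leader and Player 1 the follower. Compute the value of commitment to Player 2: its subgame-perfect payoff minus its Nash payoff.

3

Work backward from Player 1's decision.
- c1: Player 1 compares 16, 5, 10, 9 and picks A; Player 2 would get 2.
- c2: Player 1 compares 12, 6, 3, 9 and picks A; Player 2 would get 13.
- c3: Player 1 compares 2, 13, 5, 18 and picks D; Player 2 would get 16.
Among 2, 13, 16, the best is 16 at c3. Subgame-perfect outcome: (D, c3) with payoffs (18, 16).
Under simultaneous play:
Player 1's best replies: c1→A; c2→A; c3→D.
Player 2's best replies: A→c2; B→c1; C→c1; D→c2.
Only (A, c2) has each player best-responding; Nash payoffs (12, 13).
Player 2's commitment gain: 16 − 13 = 3.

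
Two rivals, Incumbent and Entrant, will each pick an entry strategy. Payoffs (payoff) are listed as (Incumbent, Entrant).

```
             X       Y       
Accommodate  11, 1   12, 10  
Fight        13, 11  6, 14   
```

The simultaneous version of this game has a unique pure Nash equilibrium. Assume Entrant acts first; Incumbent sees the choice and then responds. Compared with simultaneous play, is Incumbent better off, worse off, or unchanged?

better off

Work backward from Incumbent's decision.
- X → Incumbent plays Fight (best of 11, 13); Entrant gets 11.
- Y → Incumbent plays Accommodate (best of 12, 6); Entrant gets 10.
Entrant's induced payoffs are 11, 10, so Entrant commits to X. Subgame-perfect outcome: (Fight, X) with payoffs (13, 11).
Under simultaneous play:
Incumbent's best replies: X→Fight; Y→Accommodate.
Entrant's best replies: Accommodate→Y; Fight→Y.
The unique mutual best reply is (Accommodate, Y), giving (12, 10).
Incumbent earns 13 sequentially versus 12 at the Nash outcome: better off.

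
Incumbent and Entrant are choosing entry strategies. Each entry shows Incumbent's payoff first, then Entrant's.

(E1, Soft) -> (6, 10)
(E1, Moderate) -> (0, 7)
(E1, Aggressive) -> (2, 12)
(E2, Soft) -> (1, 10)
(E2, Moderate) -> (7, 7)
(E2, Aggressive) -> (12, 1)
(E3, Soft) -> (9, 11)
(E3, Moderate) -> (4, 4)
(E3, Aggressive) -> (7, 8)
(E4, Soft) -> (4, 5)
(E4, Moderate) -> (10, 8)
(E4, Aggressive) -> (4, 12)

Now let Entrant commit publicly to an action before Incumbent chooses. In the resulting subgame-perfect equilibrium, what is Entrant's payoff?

11

Backward induction with Entrant moving first.
- Soft: Incumbent compares 6, 1, 9, 4 and picks E3; Entrant would get 11.
- Moderate: Incumbent compares 0, 7, 4, 10 and picks E4; Entrant would get 8.
- Aggressive: Incumbent compares 2, 12, 7, 4 and picks E2; Entrant would get 1.
Maximizing over 11, 8, 1, Entrant chooses Soft. Subgame-perfect outcome: (E3, Soft) with payoffs (9, 11).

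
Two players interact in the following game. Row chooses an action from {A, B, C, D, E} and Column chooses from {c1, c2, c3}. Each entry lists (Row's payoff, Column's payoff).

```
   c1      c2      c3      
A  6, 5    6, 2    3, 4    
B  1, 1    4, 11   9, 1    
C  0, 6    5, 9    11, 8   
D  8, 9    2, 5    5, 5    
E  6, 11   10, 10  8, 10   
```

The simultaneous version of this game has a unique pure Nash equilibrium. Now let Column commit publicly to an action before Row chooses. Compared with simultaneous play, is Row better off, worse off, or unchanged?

Backward induction with Column moving first.
- c1: Row compares 6, 1, 0, 8, 6 and picks D; Column would get 9.
- c2: Row compares 6, 4, 5, 2, 10 and picks E; Column would get 10.
- c3: Row compares 3, 9, 11, 5, 8 and picks C; Column would get 8.
Among 9, 10, 8, the best is 10 at c2. Subgame-perfect outcome: (E, c2) with payoffs (10, 10).
Now find the simultaneous Nash equilibrium.
Row's best replies: c1→D; c2→E; c3→C.
Column's best replies: A→c1; B→c2; C→c2; D→c1; E→c1.
Only (D, c1) has each player best-responding; Nash payoffs (8, 9).
Row earns 10 sequentially versus 8 at the Nash outcome: better off.

better off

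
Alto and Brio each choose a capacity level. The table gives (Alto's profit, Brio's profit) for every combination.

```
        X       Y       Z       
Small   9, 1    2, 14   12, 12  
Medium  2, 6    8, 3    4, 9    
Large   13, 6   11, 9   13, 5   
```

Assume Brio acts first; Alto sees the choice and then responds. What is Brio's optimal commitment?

Solve by backward induction (Brio leads).
- X: Alto compares 9, 2, 13 and picks Large; Brio would get 6.
- Y: Alto compares 2, 8, 11 and picks Large; Brio would get 9.
- Z: Alto compares 12, 4, 13 and picks Large; Brio would get 5.
Brio's induced payoffs are 6, 9, 5, so Brio commits to Y. Subgame-perfect outcome: (Large, Y) with payoffs (11, 9).

Y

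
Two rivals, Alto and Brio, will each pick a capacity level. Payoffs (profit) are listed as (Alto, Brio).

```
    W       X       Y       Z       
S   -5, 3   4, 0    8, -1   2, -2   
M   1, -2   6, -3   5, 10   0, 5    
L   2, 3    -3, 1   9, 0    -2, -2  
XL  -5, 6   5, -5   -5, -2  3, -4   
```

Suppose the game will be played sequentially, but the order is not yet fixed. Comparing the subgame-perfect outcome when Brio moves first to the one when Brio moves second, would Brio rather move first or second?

second

If Alto leads: Brio's best replies are S→W, M→Y, L→W, XL→W; Alto's induced payoffs -5, 5, 2, -5; outcome (M, Y), payoffs (5, 10).
If Brio leads: Alto's best replies are W→L, X→M, Y→L, Z→XL; Brio's induced payoffs 3, -3, 0, -4; outcome (L, W), payoffs (2, 3).
Brio gets 3 moving first and 10 moving second, so Brio prefers to move second.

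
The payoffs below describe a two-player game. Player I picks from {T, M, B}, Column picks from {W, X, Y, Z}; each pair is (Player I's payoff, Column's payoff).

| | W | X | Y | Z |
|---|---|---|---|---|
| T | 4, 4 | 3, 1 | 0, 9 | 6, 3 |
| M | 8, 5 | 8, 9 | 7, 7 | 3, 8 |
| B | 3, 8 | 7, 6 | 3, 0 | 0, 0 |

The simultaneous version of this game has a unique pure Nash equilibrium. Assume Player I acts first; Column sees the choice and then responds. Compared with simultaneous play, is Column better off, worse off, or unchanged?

unchanged

Work backward from Column's decision.
- T: Column compares 4, 1, 9, 3 and picks Y; Player I would get 0.
- M: Column compares 5, 9, 7, 8 and picks X; Player I would get 8.
- B: Column compares 8, 6, 0, 0 and picks W; Player I would get 3.
Maximizing over 0, 8, 3, Player I chooses M. Subgame-perfect outcome: (M, X) with payoffs (8, 9).
Now find the simultaneous Nash equilibrium.
Player I's best replies: W→M; X→M; Y→M; Z→T.
Column's best replies: T→Y; M→X; B→W.
Only (M, X) has each player best-responding; Nash payoffs (8, 9).
Column earns 9 sequentially versus 9 at the Nash outcome: unchanged.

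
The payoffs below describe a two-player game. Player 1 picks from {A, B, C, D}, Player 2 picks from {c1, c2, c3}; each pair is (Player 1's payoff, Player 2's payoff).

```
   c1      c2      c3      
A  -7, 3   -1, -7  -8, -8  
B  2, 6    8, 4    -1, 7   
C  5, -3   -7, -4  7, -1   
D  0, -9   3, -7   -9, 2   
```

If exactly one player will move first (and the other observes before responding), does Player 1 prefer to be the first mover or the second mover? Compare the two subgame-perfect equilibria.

If Player 1 leads: Player 2's best replies are A→c1, B→c3, C→c3, D→c3; Player 1's induced payoffs -7, -1, 7, -9; outcome (C, c3), payoffs (7, -1).
If Player 2 leads: Player 1's best replies are c1→C, c2→B, c3→C; Player 2's induced payoffs -3, 4, -1; outcome (B, c2), payoffs (8, 4).
Player 1 gets 7 moving first and 8 moving second, so Player 1 prefers to move second.

second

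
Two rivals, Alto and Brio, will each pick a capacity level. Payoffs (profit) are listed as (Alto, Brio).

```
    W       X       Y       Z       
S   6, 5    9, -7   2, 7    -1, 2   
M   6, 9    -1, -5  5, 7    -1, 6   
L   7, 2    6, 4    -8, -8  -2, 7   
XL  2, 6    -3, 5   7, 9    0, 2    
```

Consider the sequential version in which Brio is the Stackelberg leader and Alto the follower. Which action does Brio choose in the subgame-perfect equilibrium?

Backward induction with Brio moving first.
- W → Alto plays L (best of 6, 6, 7, 2); Brio gets 2.
- X → Alto plays S (best of 9, -1, 6, -3); Brio gets -7.
- Y → Alto plays XL (best of 2, 5, -8, 7); Brio gets 9.
- Z → Alto plays XL (best of -1, -1, -2, 0); Brio gets 2.
Maximizing over 2, -7, 9, 2, Brio chooses Y. Subgame-perfect outcome: (XL, Y) with payoffs (7, 9).

Y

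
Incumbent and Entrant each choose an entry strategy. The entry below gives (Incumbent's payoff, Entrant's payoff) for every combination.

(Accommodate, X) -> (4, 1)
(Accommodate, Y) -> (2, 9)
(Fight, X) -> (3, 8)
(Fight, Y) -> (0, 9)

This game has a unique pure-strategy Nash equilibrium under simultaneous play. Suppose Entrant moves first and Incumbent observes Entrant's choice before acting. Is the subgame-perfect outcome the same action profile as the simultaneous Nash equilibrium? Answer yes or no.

yes

Incumbent best-responds to each possible Entrant move:
- X → Incumbent plays Accommodate (best of 4, 3); Entrant gets 1.
- Y → Incumbent plays Accommodate (best of 2, 0); Entrant gets 9.
Among 1, 9, the best is 9 at Y. Subgame-perfect outcome: (Accommodate, Y) with payoffs (2, 9).
Under simultaneous play:
Incumbent's best replies: X→Accommodate; Y→Accommodate.
Entrant's best replies: Accommodate→Y; Fight→Y.
The unique mutual best reply is (Accommodate, Y), giving (2, 9).
Sequential outcome (Accommodate, Y) coincides with the Nash profile (Accommodate, Y).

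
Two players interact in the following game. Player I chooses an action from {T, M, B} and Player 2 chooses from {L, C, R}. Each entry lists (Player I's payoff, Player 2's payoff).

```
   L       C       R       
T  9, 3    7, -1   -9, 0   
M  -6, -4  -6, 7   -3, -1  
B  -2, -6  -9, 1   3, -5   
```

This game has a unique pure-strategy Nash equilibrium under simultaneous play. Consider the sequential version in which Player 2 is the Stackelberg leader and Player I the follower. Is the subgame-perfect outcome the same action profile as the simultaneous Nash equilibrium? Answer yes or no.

Backward induction with Player 2 moving first.
- L: Player I compares 9, -6, -2 and picks T; Player 2 would get 3.
- C: Player I compares 7, -6, -9 and picks T; Player 2 would get -1.
- R: Player I compares -9, -3, 3 and picks B; Player 2 would get -5.
Among 3, -1, -5, the best is 3 at L. Subgame-perfect outcome: (T, L) with payoffs (9, 3).
Now find the simultaneous Nash equilibrium.
Player I's best replies: L→T; C→T; R→B.
Player 2's best replies: T→L; M→C; B→C.
Only (T, L) has each player best-responding; Nash payoffs (9, 3).
Sequential outcome (T, L) coincides with the Nash profile (T, L).

yes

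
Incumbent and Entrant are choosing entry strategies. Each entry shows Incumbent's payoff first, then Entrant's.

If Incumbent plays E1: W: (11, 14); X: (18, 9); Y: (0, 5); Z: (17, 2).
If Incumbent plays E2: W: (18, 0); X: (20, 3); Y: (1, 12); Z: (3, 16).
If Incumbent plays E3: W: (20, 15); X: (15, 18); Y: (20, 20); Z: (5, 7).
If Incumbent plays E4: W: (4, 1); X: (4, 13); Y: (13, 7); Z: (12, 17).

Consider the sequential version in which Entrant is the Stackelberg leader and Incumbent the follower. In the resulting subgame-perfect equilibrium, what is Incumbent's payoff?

Solve by backward induction (Entrant leads).
- W: Incumbent compares 11, 18, 20, 4 and picks E3; Entrant would get 15.
- X: Incumbent compares 18, 20, 15, 4 and picks E2; Entrant would get 3.
- Y: Incumbent compares 0, 1, 20, 13 and picks E3; Entrant would get 20.
- Z: Incumbent compares 17, 3, 5, 12 and picks E1; Entrant would get 2.
Maximizing over 15, 3, 20, 2, Entrant chooses Y. Subgame-perfect outcome: (E3, Y) with payoffs (20, 20).

20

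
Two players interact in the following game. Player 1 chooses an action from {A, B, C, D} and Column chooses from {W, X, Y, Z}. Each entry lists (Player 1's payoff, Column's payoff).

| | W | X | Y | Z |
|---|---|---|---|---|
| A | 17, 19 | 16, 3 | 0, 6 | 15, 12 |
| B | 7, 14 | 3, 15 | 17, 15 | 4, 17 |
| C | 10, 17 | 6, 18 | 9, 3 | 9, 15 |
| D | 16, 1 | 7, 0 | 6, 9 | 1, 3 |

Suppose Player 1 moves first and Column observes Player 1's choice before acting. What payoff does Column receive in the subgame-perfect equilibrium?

19

Backward induction with Player 1 moving first.
- A: BR = W, leader payoff 17.
- B: BR = Z, leader payoff 4.
- C: BR = X, leader payoff 6.
- D: BR = Y, leader payoff 6.
Among 17, 4, 6, 6, the best is 17 at A. Subgame-perfect outcome: (A, W) with payoffs (17, 19).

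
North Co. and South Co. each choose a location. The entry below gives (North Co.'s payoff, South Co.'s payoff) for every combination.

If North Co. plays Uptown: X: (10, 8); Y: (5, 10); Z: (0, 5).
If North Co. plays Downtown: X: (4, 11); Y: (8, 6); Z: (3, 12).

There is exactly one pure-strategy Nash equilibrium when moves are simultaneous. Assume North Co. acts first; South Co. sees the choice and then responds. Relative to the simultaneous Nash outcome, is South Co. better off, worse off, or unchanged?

Solve by backward induction (North Co. leads).
- Uptown → South Co. plays Y (best of 8, 10, 5); North Co. gets 5.
- Downtown → South Co. plays Z (best of 11, 6, 12); North Co. gets 3.
Among 5, 3, the best is 5 at Uptown. Subgame-perfect outcome: (Uptown, Y) with payoffs (5, 10).
Under simultaneous play:
North Co.'s best replies: X→Uptown; Y→Downtown; Z→Downtown.
South Co.'s best replies: Uptown→Y; Downtown→Z.
Only (Downtown, Z) has each player best-responding; Nash payoffs (3, 12).
South Co. earns 10 sequentially versus 12 at the Nash outcome: worse off.

worse off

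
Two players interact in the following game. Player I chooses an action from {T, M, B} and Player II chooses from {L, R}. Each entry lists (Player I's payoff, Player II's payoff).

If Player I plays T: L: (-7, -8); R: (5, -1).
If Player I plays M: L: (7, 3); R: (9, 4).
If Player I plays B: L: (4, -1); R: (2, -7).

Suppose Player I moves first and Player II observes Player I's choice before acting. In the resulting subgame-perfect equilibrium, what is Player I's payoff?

Work backward from Player II's decision.
- T: Player II compares -8, -1 and picks R; Player I would get 5.
- M: Player II compares 3, 4 and picks R; Player I would get 9.
- B: Player II compares -1, -7 and picks L; Player I would get 4.
Maximizing over 5, 9, 4, Player I chooses M. Subgame-perfect outcome: (M, R) with payoffs (9, 4).

9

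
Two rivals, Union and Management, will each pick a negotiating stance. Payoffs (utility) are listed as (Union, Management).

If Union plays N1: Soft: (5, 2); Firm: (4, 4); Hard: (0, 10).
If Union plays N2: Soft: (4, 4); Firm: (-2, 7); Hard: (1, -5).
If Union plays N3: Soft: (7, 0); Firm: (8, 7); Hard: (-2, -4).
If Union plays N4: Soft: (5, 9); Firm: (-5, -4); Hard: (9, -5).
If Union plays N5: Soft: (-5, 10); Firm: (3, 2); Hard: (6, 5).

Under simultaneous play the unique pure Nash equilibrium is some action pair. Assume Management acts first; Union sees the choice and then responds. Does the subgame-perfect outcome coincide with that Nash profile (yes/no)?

Backward induction with Management moving first.
- Soft: BR = N3, leader payoff 0.
- Firm: BR = N3, leader payoff 7.
- Hard: BR = N4, leader payoff -5.
Maximizing over 0, 7, -5, Management chooses Firm. Subgame-perfect outcome: (N3, Firm) with payoffs (8, 7).
For the simultaneous game, intersect best replies.
Union's best replies: Soft→N3; Firm→N3; Hard→N4.
Management's best replies: N1→Hard; N2→Firm; N3→Firm; N4→Soft; N5→Soft.
Only (N3, Firm) has each player best-responding; Nash payoffs (8, 7).
Sequential outcome (N3, Firm) coincides with the Nash profile (N3, Firm).

yes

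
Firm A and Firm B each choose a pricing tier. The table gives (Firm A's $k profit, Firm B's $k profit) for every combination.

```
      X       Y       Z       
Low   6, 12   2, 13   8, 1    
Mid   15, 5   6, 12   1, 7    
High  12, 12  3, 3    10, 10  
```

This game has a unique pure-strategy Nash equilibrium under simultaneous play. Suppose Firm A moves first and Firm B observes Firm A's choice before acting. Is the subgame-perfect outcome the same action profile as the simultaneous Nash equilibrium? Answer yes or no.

no

Firm B best-responds to each possible Firm A move:
- Low: BR = Y, leader payoff 2.
- Mid: BR = Y, leader payoff 6.
- High: BR = X, leader payoff 12.
Maximizing over 2, 6, 12, Firm A chooses High. Subgame-perfect outcome: (High, X) with payoffs (12, 12).
Under simultaneous play:
Firm A's best replies: X→Mid; Y→Mid; Z→High.
Firm B's best replies: Low→Y; Mid→Y; High→X.
The unique mutual best reply is (Mid, Y), giving (6, 12).
Sequential outcome (High, X) differs from the Nash profile (Mid, Y).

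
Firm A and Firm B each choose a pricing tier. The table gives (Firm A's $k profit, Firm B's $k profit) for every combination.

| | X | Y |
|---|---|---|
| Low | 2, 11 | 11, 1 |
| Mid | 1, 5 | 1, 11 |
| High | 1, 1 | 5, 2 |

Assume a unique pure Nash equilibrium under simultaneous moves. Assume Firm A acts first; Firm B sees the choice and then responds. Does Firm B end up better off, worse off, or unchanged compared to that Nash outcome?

worse off

Work backward from Firm B's decision.
- Low → Firm B plays X (best of 11, 1); Firm A gets 2.
- Mid → Firm B plays Y (best of 5, 11); Firm A gets 1.
- High → Firm B plays Y (best of 1, 2); Firm A gets 5.
Maximizing over 2, 1, 5, Firm A chooses High. Subgame-perfect outcome: (High, Y) with payoffs (5, 2).
Under simultaneous play:
Firm A's best replies: X→Low; Y→Low.
Firm B's best replies: Low→X; Mid→Y; High→Y.
Only (Low, X) has each player best-responding; Nash payoffs (2, 11).
Firm B earns 2 sequentially versus 11 at the Nash outcome: worse off.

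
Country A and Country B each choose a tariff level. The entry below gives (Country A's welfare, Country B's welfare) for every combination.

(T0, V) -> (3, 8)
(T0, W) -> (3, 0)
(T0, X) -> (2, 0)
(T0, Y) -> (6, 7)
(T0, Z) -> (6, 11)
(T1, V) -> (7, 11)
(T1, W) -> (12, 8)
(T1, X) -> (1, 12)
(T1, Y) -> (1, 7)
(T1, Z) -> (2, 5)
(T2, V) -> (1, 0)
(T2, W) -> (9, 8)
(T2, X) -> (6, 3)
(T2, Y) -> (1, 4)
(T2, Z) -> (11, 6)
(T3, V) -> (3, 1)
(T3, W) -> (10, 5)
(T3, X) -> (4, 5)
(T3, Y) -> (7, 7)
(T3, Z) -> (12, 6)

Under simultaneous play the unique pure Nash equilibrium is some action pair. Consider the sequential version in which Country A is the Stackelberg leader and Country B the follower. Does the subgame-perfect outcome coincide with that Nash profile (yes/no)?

Solve by backward induction (Country A leads).
- T0 → Country B plays Z (best of 8, 0, 0, 7, 11); Country A gets 6.
- T1 → Country B plays X (best of 11, 8, 12, 7, 5); Country A gets 1.
- T2 → Country B plays W (best of 0, 8, 3, 4, 6); Country A gets 9.
- T3 → Country B plays Y (best of 1, 5, 5, 7, 6); Country A gets 7.
Maximizing over 6, 1, 9, 7, Country A chooses T2. Subgame-perfect outcome: (T2, W) with payoffs (9, 8).
Now find the simultaneous Nash equilibrium.
Country A's best replies: V→T1; W→T1; X→T2; Y→T3; Z→T3.
Country B's best replies: T0→Z; T1→X; T2→W; T3→Y.
Only (T3, Y) has each player best-responding; Nash payoffs (7, 7).
Sequential outcome (T2, W) differs from the Nash profile (T3, Y).

no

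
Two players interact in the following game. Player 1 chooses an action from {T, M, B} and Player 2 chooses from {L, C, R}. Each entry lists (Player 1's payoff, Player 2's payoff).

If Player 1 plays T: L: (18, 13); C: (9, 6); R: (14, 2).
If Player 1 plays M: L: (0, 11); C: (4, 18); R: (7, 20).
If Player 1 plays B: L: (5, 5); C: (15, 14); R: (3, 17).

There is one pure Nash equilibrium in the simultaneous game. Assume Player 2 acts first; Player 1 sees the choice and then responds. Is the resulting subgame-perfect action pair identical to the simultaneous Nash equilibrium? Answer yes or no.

Solve by backward induction (Player 2 leads).
- L → Player 1 plays T (best of 18, 0, 5); Player 2 gets 13.
- C → Player 1 plays B (best of 9, 4, 15); Player 2 gets 14.
- R → Player 1 plays T (best of 14, 7, 3); Player 2 gets 2.
Maximizing over 13, 14, 2, Player 2 chooses C. Subgame-perfect outcome: (B, C) with payoffs (15, 14).
Now find the simultaneous Nash equilibrium.
Player 1's best replies: L→T; C→B; R→T.
Player 2's best replies: T→L; M→R; B→R.
The unique mutual best reply is (T, L), giving (18, 13).
Sequential outcome (B, C) differs from the Nash profile (T, L).

no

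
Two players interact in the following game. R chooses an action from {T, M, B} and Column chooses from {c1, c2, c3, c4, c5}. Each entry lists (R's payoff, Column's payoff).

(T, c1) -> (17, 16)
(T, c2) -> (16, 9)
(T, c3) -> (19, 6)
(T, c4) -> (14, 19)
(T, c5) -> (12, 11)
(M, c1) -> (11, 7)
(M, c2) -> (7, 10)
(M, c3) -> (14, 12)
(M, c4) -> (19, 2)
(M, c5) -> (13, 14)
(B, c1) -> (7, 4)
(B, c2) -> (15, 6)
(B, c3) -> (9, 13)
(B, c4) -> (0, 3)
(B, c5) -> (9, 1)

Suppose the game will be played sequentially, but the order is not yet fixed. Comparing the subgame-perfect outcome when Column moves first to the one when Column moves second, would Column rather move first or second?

second

If R leads: Column's best replies are T→c4, M→c5, B→c3; R's induced payoffs 14, 13, 9; outcome (T, c4), payoffs (14, 19).
If Column leads: R's best replies are c1→T, c2→T, c3→T, c4→M, c5→M; Column's induced payoffs 16, 9, 6, 2, 14; outcome (T, c1), payoffs (17, 16).
Column gets 16 moving first and 19 moving second, so Column prefers to move second.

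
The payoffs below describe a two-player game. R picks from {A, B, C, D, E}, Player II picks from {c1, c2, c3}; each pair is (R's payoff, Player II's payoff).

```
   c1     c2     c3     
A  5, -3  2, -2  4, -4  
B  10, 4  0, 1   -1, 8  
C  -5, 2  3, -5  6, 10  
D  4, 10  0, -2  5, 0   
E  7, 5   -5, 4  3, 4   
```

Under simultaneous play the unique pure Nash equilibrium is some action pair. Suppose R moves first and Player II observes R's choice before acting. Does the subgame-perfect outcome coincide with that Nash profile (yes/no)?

Player II best-responds to each possible R move:
- A → Player II plays c2 (best of -3, -2, -4); R gets 2.
- B → Player II plays c3 (best of 4, 1, 8); R gets -1.
- C → Player II plays c3 (best of 2, -5, 10); R gets 6.
- D → Player II plays c1 (best of 10, -2, 0); R gets 4.
- E → Player II plays c1 (best of 5, 4, 4); R gets 7.
R's induced payoffs are 2, -1, 6, 4, 7, so R commits to E. Subgame-perfect outcome: (E, c1) with payoffs (7, 5).
Under simultaneous play:
R's best replies: c1→B; c2→C; c3→C.
Player II's best replies: A→c2; B→c3; C→c3; D→c1; E→c1.
Only (C, c3) has each player best-responding; Nash payoffs (6, 10).
Sequential outcome (E, c1) differs from the Nash profile (C, c3).

no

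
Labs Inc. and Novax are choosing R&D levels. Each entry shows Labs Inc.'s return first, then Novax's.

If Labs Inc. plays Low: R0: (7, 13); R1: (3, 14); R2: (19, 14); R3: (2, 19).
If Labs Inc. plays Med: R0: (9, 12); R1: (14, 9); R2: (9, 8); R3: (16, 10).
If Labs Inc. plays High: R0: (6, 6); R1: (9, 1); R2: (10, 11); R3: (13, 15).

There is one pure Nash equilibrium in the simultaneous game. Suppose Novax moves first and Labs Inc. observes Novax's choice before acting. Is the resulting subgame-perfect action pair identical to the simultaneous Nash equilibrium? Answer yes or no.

no

Work backward from Labs Inc.'s decision.
- R0: BR = Med, leader payoff 12.
- R1: BR = Med, leader payoff 9.
- R2: BR = Low, leader payoff 14.
- R3: BR = Med, leader payoff 10.
Among 12, 9, 14, 10, the best is 14 at R2. Subgame-perfect outcome: (Low, R2) with payoffs (19, 14).
Under simultaneous play:
Labs Inc.'s best replies: R0→Med; R1→Med; R2→Low; R3→Med.
Novax's best replies: Low→R3; Med→R0; High→R3.
The unique mutual best reply is (Med, R0), giving (9, 12).
Sequential outcome (Low, R2) differs from the Nash profile (Med, R0).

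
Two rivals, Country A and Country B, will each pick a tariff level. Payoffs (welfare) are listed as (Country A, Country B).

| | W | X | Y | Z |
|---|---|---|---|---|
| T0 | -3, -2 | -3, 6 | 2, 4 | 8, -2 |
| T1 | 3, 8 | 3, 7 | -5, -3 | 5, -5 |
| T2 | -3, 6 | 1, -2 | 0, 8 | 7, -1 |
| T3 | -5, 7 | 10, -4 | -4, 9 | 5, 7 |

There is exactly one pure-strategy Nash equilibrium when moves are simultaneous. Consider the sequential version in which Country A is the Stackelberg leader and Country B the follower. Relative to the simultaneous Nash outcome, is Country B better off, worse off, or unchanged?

unchanged

Solve by backward induction (Country A leads).
- T0 → Country B plays X (best of -2, 6, 4, -2); Country A gets -3.
- T1 → Country B plays W (best of 8, 7, -3, -5); Country A gets 3.
- T2 → Country B plays Y (best of 6, -2, 8, -1); Country A gets 0.
- T3 → Country B plays Y (best of 7, -4, 9, 7); Country A gets -4.
Among -3, 3, 0, -4, the best is 3 at T1. Subgame-perfect outcome: (T1, W) with payoffs (3, 8).
Under simultaneous play:
Country A's best replies: W→T1; X→T3; Y→T0; Z→T0.
Country B's best replies: T0→X; T1→W; T2→Y; T3→Y.
The unique mutual best reply is (T1, W), giving (3, 8).
Country B earns 8 sequentially versus 8 at the Nash outcome: unchanged.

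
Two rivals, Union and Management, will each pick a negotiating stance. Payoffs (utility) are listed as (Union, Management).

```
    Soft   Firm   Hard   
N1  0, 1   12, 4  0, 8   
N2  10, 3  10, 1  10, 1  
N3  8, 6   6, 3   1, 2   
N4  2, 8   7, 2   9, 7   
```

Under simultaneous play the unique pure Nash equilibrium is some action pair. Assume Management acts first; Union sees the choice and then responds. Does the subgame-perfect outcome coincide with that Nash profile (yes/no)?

no

Solve by backward induction (Management leads).
- Soft → Union plays N2 (best of 0, 10, 8, 2); Management gets 3.
- Firm → Union plays N1 (best of 12, 10, 6, 7); Management gets 4.
- Hard → Union plays N2 (best of 0, 10, 1, 9); Management gets 1.
Management's induced payoffs are 3, 4, 1, so Management commits to Firm. Subgame-perfect outcome: (N1, Firm) with payoffs (12, 4).
For the simultaneous game, intersect best replies.
Union's best replies: Soft→N2; Firm→N1; Hard→N2.
Management's best replies: N1→Hard; N2→Soft; N3→Soft; N4→Soft.
The unique mutual best reply is (N2, Soft), giving (10, 3).
Sequential outcome (N1, Firm) differs from the Nash profile (N2, Soft).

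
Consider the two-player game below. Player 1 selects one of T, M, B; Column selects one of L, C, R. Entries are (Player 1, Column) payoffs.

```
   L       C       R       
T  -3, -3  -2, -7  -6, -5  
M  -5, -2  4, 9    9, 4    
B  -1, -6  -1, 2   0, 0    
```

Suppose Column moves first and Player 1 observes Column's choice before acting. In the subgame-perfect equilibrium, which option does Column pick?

C

Backward induction with Column moving first.
- L: Player 1 compares -3, -5, -1 and picks B; Column would get -6.
- C: Player 1 compares -2, 4, -1 and picks M; Column would get 9.
- R: Player 1 compares -6, 9, 0 and picks M; Column would get 4.
Column's induced payoffs are -6, 9, 4, so Column commits to C. Subgame-perfect outcome: (M, C) with payoffs (4, 9).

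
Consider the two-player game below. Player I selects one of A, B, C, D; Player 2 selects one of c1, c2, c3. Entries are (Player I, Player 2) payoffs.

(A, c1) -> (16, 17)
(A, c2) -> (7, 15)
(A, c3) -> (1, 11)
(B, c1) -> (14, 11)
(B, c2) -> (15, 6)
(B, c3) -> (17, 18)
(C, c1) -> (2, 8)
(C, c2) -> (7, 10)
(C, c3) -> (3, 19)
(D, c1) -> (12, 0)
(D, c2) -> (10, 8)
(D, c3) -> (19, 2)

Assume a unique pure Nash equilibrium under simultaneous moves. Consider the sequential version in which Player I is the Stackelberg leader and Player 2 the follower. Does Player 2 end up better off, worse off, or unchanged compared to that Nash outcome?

Backward induction with Player I moving first.
- A: Player 2 compares 17, 15, 11 and picks c1; Player I would get 16.
- B: Player 2 compares 11, 6, 18 and picks c3; Player I would get 17.
- C: Player 2 compares 8, 10, 19 and picks c3; Player I would get 3.
- D: Player 2 compares 0, 8, 2 and picks c2; Player I would get 10.
Maximizing over 16, 17, 3, 10, Player I chooses B. Subgame-perfect outcome: (B, c3) with payoffs (17, 18).
Now find the simultaneous Nash equilibrium.
Player I's best replies: c1→A; c2→B; c3→D.
Player 2's best replies: A→c1; B→c3; C→c3; D→c2.
Only (A, c1) has each player best-responding; Nash payoffs (16, 17).
Player 2 earns 18 sequentially versus 17 at the Nash outcome: better off.

better off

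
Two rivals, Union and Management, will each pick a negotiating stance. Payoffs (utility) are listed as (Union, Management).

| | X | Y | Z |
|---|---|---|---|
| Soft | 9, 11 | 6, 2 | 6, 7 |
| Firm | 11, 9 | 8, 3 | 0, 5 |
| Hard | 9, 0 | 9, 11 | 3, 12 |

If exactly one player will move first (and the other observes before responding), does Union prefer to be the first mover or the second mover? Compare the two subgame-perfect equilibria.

first

If Union leads: Management's best replies are Soft→X, Firm→X, Hard→Z; Union's induced payoffs 9, 11, 3; outcome (Firm, X), payoffs (11, 9).
If Management leads: Union's best replies are X→Firm, Y→Hard, Z→Soft; Management's induced payoffs 9, 11, 7; outcome (Hard, Y), payoffs (9, 11).
Union gets 11 moving first and 9 moving second, so Union prefers to move first.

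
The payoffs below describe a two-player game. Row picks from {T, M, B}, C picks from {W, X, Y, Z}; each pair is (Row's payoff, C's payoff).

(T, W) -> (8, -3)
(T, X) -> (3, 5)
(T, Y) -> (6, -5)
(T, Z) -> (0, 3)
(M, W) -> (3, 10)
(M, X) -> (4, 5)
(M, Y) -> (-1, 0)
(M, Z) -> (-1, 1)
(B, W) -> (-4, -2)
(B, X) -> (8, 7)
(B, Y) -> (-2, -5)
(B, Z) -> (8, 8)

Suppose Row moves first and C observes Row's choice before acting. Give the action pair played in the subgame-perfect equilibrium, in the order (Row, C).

Backward induction with Row moving first.
- T: BR = X, leader payoff 3.
- M: BR = W, leader payoff 3.
- B: BR = Z, leader payoff 8.
Row's induced payoffs are 3, 3, 8, so Row commits to B. Subgame-perfect outcome: (B, Z) with payoffs (8, 8).

(B, Z)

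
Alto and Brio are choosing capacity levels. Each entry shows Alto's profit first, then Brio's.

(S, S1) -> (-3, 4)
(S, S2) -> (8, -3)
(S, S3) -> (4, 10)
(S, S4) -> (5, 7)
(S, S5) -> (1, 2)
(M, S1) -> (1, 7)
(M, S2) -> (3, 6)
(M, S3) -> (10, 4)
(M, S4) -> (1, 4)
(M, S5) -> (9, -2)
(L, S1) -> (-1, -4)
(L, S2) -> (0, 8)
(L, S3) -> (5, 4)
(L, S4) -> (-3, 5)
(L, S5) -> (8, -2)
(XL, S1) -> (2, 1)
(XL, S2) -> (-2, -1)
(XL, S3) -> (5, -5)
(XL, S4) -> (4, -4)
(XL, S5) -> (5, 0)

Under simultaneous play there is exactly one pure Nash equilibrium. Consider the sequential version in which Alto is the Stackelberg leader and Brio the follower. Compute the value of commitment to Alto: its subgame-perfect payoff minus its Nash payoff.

2

Backward induction with Alto moving first.
- S → Brio plays S3 (best of 4, -3, 10, 7, 2); Alto gets 4.
- M → Brio plays S1 (best of 7, 6, 4, 4, -2); Alto gets 1.
- L → Brio plays S2 (best of -4, 8, 4, 5, -2); Alto gets 0.
- XL → Brio plays S1 (best of 1, -1, -5, -4, 0); Alto gets 2.
Alto's induced payoffs are 4, 1, 0, 2, so Alto commits to S. Subgame-perfect outcome: (S, S3) with payoffs (4, 10).
For the simultaneous game, intersect best replies.
Alto's best replies: S1→XL; S2→S; S3→M; S4→S; S5→M.
Brio's best replies: S→S3; M→S1; L→S2; XL→S1.
The unique mutual best reply is (XL, S1), giving (2, 1).
Alto's commitment gain: 4 − 2 = 2.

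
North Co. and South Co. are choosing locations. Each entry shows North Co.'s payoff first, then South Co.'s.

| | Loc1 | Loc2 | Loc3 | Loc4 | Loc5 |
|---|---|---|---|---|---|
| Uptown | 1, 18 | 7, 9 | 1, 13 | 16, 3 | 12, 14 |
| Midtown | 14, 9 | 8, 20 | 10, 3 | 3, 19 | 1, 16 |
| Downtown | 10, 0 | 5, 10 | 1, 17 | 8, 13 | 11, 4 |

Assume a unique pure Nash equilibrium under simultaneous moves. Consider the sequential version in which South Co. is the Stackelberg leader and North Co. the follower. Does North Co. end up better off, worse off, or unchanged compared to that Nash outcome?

Solve by backward induction (South Co. leads).
- Loc1: North Co. compares 1, 14, 10 and picks Midtown; South Co. would get 9.
- Loc2: North Co. compares 7, 8, 5 and picks Midtown; South Co. would get 20.
- Loc3: North Co. compares 1, 10, 1 and picks Midtown; South Co. would get 3.
- Loc4: North Co. compares 16, 3, 8 and picks Uptown; South Co. would get 3.
- Loc5: North Co. compares 12, 1, 11 and picks Uptown; South Co. would get 14.
South Co.'s induced payoffs are 9, 20, 3, 3, 14, so South Co. commits to Loc2. Subgame-perfect outcome: (Midtown, Loc2) with payoffs (8, 20).
Under simultaneous play:
North Co.'s best replies: Loc1→Midtown; Loc2→Midtown; Loc3→Midtown; Loc4→Uptown; Loc5→Uptown.
South Co.'s best replies: Uptown→Loc1; Midtown→Loc2; Downtown→Loc3.
The unique mutual best reply is (Midtown, Loc2), giving (8, 20).
North Co. earns 8 sequentially versus 8 at the Nash outcome: unchanged.

unchanged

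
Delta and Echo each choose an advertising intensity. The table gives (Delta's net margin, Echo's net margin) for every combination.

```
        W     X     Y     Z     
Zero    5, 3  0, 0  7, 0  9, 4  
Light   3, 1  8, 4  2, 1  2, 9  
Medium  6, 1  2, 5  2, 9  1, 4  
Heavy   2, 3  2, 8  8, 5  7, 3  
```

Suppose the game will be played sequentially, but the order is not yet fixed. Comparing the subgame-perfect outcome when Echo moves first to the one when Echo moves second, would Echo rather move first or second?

If Delta leads: Echo's best replies are Zero→Z, Light→Z, Medium→Y, Heavy→X; Delta's induced payoffs 9, 2, 2, 2; outcome (Zero, Z), payoffs (9, 4).
If Echo leads: Delta's best replies are W→Medium, X→Light, Y→Heavy, Z→Zero; Echo's induced payoffs 1, 4, 5, 4; outcome (Heavy, Y), payoffs (8, 5).
Echo gets 5 moving first and 4 moving second, so Echo prefers to move first.

first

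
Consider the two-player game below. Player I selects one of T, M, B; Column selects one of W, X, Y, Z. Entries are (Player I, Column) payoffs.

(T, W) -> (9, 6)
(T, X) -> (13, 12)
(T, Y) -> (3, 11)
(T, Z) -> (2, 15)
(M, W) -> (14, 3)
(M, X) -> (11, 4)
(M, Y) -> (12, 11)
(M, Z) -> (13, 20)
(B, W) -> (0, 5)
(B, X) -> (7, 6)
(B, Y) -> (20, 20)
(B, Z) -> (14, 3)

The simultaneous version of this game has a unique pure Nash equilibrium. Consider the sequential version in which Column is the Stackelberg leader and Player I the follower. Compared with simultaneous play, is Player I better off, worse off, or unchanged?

unchanged

Work backward from Player I's decision.
- W → Player I plays M (best of 9, 14, 0); Column gets 3.
- X → Player I plays T (best of 13, 11, 7); Column gets 12.
- Y → Player I plays B (best of 3, 12, 20); Column gets 20.
- Z → Player I plays B (best of 2, 13, 14); Column gets 3.
Among 3, 12, 20, 3, the best is 20 at Y. Subgame-perfect outcome: (B, Y) with payoffs (20, 20).
For the simultaneous game, intersect best replies.
Player I's best replies: W→M; X→T; Y→B; Z→B.
Column's best replies: T→Z; M→Z; B→Y.
Only (B, Y) has each player best-responding; Nash payoffs (20, 20).
Player I earns 20 sequentially versus 20 at the Nash outcome: unchanged.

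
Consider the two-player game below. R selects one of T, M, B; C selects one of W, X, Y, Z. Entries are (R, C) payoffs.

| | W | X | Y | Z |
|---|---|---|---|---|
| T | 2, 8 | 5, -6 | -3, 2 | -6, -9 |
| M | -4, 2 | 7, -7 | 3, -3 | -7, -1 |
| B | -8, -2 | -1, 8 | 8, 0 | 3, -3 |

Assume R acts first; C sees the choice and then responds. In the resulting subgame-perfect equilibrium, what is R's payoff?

C best-responds to each possible R move:
- T: BR = W, leader payoff 2.
- M: BR = W, leader payoff -4.
- B: BR = X, leader payoff -1.
Among 2, -4, -1, the best is 2 at T. Subgame-perfect outcome: (T, W) with payoffs (2, 8).

2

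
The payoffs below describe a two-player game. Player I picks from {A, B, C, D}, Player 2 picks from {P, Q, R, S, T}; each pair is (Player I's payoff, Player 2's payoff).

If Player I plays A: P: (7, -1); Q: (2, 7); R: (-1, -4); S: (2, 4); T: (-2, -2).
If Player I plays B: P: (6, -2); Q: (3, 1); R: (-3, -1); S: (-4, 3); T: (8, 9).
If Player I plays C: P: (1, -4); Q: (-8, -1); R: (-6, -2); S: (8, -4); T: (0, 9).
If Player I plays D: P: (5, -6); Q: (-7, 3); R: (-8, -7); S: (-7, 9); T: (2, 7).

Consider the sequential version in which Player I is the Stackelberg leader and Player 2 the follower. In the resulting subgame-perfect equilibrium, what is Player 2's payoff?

9

Work backward from Player 2's decision.
- A: BR = Q, leader payoff 2.
- B: BR = T, leader payoff 8.
- C: BR = T, leader payoff 0.
- D: BR = S, leader payoff -7.
Among 2, 8, 0, -7, the best is 8 at B. Subgame-perfect outcome: (B, T) with payoffs (8, 9).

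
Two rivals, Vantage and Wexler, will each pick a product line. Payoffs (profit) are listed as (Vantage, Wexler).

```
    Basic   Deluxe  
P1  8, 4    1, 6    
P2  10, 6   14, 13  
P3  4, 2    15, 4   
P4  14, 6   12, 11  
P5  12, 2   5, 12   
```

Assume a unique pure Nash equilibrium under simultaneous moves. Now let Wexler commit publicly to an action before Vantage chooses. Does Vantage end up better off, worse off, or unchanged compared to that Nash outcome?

worse off

Backward induction with Wexler moving first.
- Basic → Vantage plays P4 (best of 8, 10, 4, 14, 12); Wexler gets 6.
- Deluxe → Vantage plays P3 (best of 1, 14, 15, 12, 5); Wexler gets 4.
Wexler's induced payoffs are 6, 4, so Wexler commits to Basic. Subgame-perfect outcome: (P4, Basic) with payoffs (14, 6).
Now find the simultaneous Nash equilibrium.
Vantage's best replies: Basic→P4; Deluxe→P3.
Wexler's best replies: P1→Deluxe; P2→Deluxe; P3→Deluxe; P4→Deluxe; P5→Deluxe.
Only (P3, Deluxe) has each player best-responding; Nash payoffs (15, 4).
Vantage earns 14 sequentially versus 15 at the Nash outcome: worse off.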